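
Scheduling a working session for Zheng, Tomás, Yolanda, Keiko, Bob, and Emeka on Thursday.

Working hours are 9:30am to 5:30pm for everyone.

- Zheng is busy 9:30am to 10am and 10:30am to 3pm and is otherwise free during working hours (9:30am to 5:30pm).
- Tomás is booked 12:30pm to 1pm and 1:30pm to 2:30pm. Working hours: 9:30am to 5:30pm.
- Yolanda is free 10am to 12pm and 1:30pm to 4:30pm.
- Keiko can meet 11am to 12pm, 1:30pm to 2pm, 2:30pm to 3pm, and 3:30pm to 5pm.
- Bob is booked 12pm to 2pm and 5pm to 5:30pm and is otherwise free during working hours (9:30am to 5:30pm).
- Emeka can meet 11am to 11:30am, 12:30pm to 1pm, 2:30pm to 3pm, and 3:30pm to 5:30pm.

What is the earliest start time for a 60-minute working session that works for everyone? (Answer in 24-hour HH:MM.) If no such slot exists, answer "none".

Zheng free within 09:30–17:30: 10:00–10:30, 15:00–17:30.
Tomás free within 09:30–17:30: 09:30–12:30, 13:00–13:30, 14:30–17:30.
Bob free within 09:30–17:30: 09:30–12:00, 14:00–17:00.
Zheng ∩ Tomás: 10:00–10:30, 15:00–17:30.
Zheng ∩ Tomás ∩ Yolanda: 10:00–10:30, 15:00–16:30.
Zheng ∩ Tomás ∩ Yolanda ∩ Keiko: 15:30–16:30.
Zheng ∩ Tomás ∩ Yolanda ∩ Keiko ∩ Bob: 15:30–16:30.
Zheng ∩ Tomás ∩ Yolanda ∩ Keiko ∩ Bob ∩ Emeka: 15:30–16:30.
Windows ≥ 60 min: 15:30–16:30.
Earliest such window starts at 15:30.

15:30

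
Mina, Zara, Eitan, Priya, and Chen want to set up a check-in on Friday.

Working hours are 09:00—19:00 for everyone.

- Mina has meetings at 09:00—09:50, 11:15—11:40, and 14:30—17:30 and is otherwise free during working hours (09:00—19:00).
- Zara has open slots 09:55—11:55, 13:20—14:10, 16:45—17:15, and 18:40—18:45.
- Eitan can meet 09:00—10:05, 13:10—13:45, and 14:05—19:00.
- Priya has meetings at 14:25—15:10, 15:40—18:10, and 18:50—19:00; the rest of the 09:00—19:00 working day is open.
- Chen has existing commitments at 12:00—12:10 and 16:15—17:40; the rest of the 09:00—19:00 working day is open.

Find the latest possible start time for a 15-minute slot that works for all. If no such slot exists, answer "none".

Mina free within 09:00–19:00: 09:50–11:15, 11:40–14:30, 17:30–19:00.
Priya free within 09:00–19:00: 09:00–14:25, 15:10–15:40, 18:10–18:50.
Chen free within 09:00–19:00: 09:00–12:00, 12:10–16:15, 17:40–19:00.
Mina ∩ Zara: 09:55–11:15, 11:40–11:55, 13:20–14:10, 18:40–18:45.
Mina ∩ Zara ∩ Eitan: 09:55–10:05, 13:20–13:45, 14:05–14:10, 18:40–18:45.
Mina ∩ Zara ∩ Eitan ∩ Priya: 09:55–10:05, 13:20–13:45, 14:05–14:10, 18:40–18:45.
Mina ∩ Zara ∩ Eitan ∩ Priya ∩ Chen: 09:55–10:05, 13:20–13:45, 14:05–14:10, 18:40–18:45.
Windows ≥ 15 min: 13:20–13:45.
Latest start in the last window 13:20–13:45 is 13:45 − 15 min = 13:30.

13:30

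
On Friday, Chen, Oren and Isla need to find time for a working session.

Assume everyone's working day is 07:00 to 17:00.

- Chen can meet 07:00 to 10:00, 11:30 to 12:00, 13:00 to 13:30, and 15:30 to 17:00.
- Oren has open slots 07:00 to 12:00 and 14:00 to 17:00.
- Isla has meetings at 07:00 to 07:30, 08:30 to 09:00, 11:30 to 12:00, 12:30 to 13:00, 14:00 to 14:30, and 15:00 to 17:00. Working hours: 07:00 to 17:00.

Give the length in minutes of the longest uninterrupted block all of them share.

Isla free within 07:00–17:00: 07:30–08:30, 09:00–11:30, 12:00–12:30, 13:00–14:00, 14:30–15:00.
Chen ∩ Oren: 07:00–10:00, 11:30–12:00, 15:30–17:00.
Chen ∩ Oren ∩ Isla: 07:30–08:30, 09:00–10:00.
Common window lengths: 60, 60 min; longest is 60.

60 minutes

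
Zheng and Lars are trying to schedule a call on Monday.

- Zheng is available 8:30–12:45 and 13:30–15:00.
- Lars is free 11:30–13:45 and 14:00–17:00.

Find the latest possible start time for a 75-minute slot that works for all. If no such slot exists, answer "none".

Zheng ∩ Lars: 11:30–12:45, 13:30–13:45, 14:00–15:00.
Windows ≥ 75 min: 11:30–12:45.
Latest start in the last window 11:30–12:45 is 12:45 − 75 min = 11:30.

11:30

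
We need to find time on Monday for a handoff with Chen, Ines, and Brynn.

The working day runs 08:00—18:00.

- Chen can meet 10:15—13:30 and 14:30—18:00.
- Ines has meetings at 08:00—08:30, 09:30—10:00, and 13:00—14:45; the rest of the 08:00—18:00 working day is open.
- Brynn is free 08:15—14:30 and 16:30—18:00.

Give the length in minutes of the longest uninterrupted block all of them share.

165 minutes

Ines free within 08:00–18:00: 08:30–09:30, 10:00–13:00, 14:45–18:00.
Chen ∩ Ines: 10:15–13:00, 14:45–18:00.
Chen ∩ Ines ∩ Brynn: 10:15–13:00, 16:30–18:00.
Common window lengths: 165, 90 min; longest is 165.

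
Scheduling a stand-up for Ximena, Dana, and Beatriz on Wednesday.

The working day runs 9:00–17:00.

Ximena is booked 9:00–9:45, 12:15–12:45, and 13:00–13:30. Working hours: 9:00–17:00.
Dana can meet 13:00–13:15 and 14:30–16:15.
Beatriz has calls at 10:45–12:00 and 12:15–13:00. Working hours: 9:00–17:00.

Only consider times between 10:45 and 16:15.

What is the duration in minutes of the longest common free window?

105 minutes

Ximena free within 09:00–17:00: 09:45–12:15, 12:45–13:00, 13:30–17:00.
Beatriz free within 09:00–17:00: 09:00–10:45, 12:00–12:15, 13:00–17:00.
Ximena ∩ Dana: 14:30–16:15.
Ximena ∩ Dana ∩ Beatriz: 14:30–16:15.
Restricted to 10:45–16:15: 14:30–16:15.
Single common window of 105 minutes.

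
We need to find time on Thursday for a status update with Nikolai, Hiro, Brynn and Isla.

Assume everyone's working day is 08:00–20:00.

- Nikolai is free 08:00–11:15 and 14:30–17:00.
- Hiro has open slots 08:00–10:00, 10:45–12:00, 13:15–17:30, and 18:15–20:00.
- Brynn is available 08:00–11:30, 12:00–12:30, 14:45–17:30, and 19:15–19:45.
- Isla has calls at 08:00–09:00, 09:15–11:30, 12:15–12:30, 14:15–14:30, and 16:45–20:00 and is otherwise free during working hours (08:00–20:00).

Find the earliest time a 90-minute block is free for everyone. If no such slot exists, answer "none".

14:45

Isla free within 08:00–20:00: 09:00–09:15, 11:30–12:15, 12:30–14:15, 14:30–16:45.
Nikolai ∩ Hiro: 08:00–10:00, 10:45–11:15, 14:30–17:00.
Nikolai ∩ Hiro ∩ Brynn: 08:00–10:00, 10:45–11:15, 14:45–17:00.
Nikolai ∩ Hiro ∩ Brynn ∩ Isla: 09:00–09:15, 14:45–16:45.
Windows ≥ 90 min: 14:45–16:45.
Earliest such window starts at 14:45.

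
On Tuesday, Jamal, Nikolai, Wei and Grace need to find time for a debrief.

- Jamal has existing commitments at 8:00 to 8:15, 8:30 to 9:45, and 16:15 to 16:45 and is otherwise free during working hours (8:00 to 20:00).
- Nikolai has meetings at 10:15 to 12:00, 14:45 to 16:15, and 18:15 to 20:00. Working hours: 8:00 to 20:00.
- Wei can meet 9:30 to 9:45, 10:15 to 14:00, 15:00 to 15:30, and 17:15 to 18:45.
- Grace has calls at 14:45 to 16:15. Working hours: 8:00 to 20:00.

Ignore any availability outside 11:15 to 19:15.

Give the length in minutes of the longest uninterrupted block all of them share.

120 minutes

Jamal free within 08:00–20:00: 08:15–08:30, 09:45–16:15, 16:45–20:00.
Nikolai free within 08:00–20:00: 08:00–10:15, 12:00–14:45, 16:15–18:15.
Grace free within 08:00–20:00: 08:00–14:45, 16:15–20:00.
Jamal ∩ Nikolai: 08:15–08:30, 09:45–10:15, 12:00–14:45, 16:45–18:15.
Jamal ∩ Nikolai ∩ Wei: 12:00–14:00, 17:15–18:15.
Jamal ∩ Nikolai ∩ Wei ∩ Grace: 12:00–14:00, 17:15–18:15.
Restricted to 11:15–19:15: 12:00–14:00, 17:15–18:15.
Common window lengths: 120, 60 min; longest is 120.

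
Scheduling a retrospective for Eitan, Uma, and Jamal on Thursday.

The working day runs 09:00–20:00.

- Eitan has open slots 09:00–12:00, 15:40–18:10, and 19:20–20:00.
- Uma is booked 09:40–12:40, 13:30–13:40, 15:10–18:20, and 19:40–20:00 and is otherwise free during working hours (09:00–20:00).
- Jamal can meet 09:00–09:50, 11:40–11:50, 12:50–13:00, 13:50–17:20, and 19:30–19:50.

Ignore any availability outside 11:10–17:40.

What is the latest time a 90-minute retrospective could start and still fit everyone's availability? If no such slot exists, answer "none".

Uma free within 09:00–20:00: 09:00–09:40, 12:40–13:30, 13:40–15:10, 18:20–19:40.
Eitan ∩ Uma: 09:00–09:40, 19:20–19:40.
Eitan ∩ Uma ∩ Jamal: 09:00–09:40, 19:30–19:40.
Restricted to 11:10–17:40: (none).
Windows ≥ 90 min: (none).

none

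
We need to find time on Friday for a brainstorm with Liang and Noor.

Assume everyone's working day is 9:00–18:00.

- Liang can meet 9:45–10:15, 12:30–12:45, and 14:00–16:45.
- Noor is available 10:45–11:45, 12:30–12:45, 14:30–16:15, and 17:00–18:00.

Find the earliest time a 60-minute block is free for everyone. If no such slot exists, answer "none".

14:30

Liang ∩ Noor: 12:30–12:45, 14:30–16:15.
Windows ≥ 60 min: 14:30–16:15.
Earliest such window starts at 14:30.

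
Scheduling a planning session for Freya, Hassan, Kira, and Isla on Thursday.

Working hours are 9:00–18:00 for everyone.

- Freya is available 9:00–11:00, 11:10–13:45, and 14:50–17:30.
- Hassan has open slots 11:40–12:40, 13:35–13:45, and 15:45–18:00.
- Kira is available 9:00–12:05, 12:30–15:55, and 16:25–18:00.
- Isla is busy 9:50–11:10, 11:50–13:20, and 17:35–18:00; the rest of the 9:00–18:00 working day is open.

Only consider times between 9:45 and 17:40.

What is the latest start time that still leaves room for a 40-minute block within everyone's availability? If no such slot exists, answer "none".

16:50

Isla free within 09:00–18:00: 09:00–09:50, 11:10–11:50, 13:20–17:35.
Freya ∩ Hassan: 11:40–12:40, 13:35–13:45, 15:45–17:30.
Freya ∩ Hassan ∩ Kira: 11:40–12:05, 12:30–12:40, 13:35–13:45, 15:45–15:55, 16:25–17:30.
Freya ∩ Hassan ∩ Kira ∩ Isla: 11:40–11:50, 13:35–13:45, 15:45–15:55, 16:25–17:30.
Restricted to 09:45–17:40: 11:40–11:50, 13:35–13:45, 15:45–15:55, 16:25–17:30.
Windows ≥ 40 min: 16:25–17:30.
Latest start in the last window 16:25–17:30 is 17:30 − 40 min = 16:50.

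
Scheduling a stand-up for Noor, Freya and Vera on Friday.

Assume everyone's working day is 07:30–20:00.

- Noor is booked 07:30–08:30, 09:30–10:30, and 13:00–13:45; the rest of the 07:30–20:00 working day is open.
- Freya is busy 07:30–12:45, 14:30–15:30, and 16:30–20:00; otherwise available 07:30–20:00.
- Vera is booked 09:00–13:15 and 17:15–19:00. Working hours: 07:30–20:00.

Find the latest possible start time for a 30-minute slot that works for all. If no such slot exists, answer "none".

Noor free within 07:30–20:00: 08:30–09:30, 10:30–13:00, 13:45–20:00.
Freya free within 07:30–20:00: 12:45–14:30, 15:30–16:30.
Vera free within 07:30–20:00: 07:30–09:00, 13:15–17:15, 19:00–20:00.
Noor ∩ Freya: 12:45–13:00, 13:45–14:30, 15:30–16:30.
Noor ∩ Freya ∩ Vera: 13:45–14:30, 15:30–16:30.
Windows ≥ 30 min: 13:45–14:30, 15:30–16:30.
Latest start in the last window 15:30–16:30 is 16:30 − 30 min = 16:00.

16:00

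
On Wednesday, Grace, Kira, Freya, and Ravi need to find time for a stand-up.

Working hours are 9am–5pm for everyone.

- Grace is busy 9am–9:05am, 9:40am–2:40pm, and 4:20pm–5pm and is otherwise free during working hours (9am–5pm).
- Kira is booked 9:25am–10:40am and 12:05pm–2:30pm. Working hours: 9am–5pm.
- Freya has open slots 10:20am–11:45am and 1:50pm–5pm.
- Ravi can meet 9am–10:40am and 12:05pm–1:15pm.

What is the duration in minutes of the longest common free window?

Grace free within 09:00–17:00: 09:05–09:40, 14:40–16:20.
Kira free within 09:00–17:00: 09:00–09:25, 10:40–12:05, 14:30–17:00.
Grace ∩ Kira: 09:05–09:25, 14:40–16:20.
Grace ∩ Kira ∩ Freya: 14:40–16:20.
Grace ∩ Kira ∩ Freya ∩ Ravi: (none).
No common window.

0 minutes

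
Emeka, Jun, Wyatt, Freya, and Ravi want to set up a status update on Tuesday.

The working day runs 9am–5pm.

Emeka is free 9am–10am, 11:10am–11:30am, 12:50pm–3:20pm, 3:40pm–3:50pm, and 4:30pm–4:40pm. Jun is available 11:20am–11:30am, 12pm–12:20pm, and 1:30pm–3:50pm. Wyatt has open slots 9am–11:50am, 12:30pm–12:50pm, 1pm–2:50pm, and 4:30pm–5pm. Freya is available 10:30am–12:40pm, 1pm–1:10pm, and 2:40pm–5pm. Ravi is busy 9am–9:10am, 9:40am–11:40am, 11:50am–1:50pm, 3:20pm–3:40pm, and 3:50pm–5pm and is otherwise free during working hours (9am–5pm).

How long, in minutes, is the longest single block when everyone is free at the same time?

10 minutes

Ravi free within 09:00–17:00: 09:10–09:40, 11:40–11:50, 13:50–15:20, 15:40–15:50.
Emeka ∩ Jun: 11:20–11:30, 13:30–15:20, 15:40–15:50.
Emeka ∩ Jun ∩ Wyatt: 11:20–11:30, 13:30–14:50.
Emeka ∩ Jun ∩ Wyatt ∩ Freya: 11:20–11:30, 14:40–14:50.
Emeka ∩ Jun ∩ Wyatt ∩ Freya ∩ Ravi: 14:40–14:50.
Single common window of 10 minutes.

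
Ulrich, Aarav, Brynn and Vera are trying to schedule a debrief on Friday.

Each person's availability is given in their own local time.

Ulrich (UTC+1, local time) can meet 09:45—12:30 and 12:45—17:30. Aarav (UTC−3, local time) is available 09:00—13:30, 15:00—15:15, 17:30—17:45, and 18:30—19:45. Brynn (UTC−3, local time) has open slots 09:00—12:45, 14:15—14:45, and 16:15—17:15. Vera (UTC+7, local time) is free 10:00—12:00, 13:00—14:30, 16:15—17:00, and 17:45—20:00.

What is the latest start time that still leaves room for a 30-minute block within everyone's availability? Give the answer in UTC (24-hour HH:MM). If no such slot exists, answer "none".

Ulrich → UTC: 08:45–11:30, 11:45–16:30.
Aarav → UTC: 12:00–16:30, 18:00–18:15, 20:30–20:45, 21:30–22:45.
Brynn → UTC: 12:00–15:45, 17:15–17:45, 19:15–20:15.
Vera → UTC: 03:00–05:00, 06:00–07:30, 09:15–10:00, 10:45–13:00.
Ulrich ∩ Aarav: 12:00–16:30.
Ulrich ∩ Aarav ∩ Brynn: 12:00–15:45.
Ulrich ∩ Aarav ∩ Brynn ∩ Vera: 12:00–13:00.
Windows ≥ 30 min: 12:00–13:00.
Latest start in the last window 12:00–13:00 is 13:00 − 30 min = 12:30.

12:30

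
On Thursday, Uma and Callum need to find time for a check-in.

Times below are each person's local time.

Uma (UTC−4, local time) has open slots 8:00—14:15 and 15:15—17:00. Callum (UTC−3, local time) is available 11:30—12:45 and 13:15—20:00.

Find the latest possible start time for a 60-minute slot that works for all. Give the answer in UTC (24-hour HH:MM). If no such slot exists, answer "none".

20:00

Uma → UTC: 12:00–18:15, 19:15–21:00.
Callum → UTC: 14:30–15:45, 16:15–23:00.
Uma ∩ Callum: 14:30–15:45, 16:15–18:15, 19:15–21:00.
Windows ≥ 60 min: 14:30–15:45, 16:15–18:15, 19:15–21:00.
Latest start in the last window 19:15–21:00 is 21:00 − 60 min = 20:00.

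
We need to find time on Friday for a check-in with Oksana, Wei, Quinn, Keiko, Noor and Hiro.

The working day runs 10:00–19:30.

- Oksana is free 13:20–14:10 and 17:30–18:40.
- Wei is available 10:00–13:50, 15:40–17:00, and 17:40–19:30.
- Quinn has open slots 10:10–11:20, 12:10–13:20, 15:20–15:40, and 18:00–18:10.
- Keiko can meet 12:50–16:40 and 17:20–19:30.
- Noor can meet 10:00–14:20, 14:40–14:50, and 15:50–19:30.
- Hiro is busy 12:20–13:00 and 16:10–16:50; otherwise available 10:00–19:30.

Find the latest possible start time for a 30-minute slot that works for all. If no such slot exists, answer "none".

Hiro free within 10:00–19:30: 10:00–12:20, 13:00–16:10, 16:50–19:30.
Oksana ∩ Wei: 13:20–13:50, 17:40–18:40.
Oksana ∩ Wei ∩ Quinn: 18:00–18:10.
Oksana ∩ Wei ∩ Quinn ∩ Keiko: 18:00–18:10.
Oksana ∩ Wei ∩ Quinn ∩ Keiko ∩ Noor: 18:00–18:10.
Oksana ∩ Wei ∩ Quinn ∩ Keiko ∩ Noor ∩ Hiro: 18:00–18:10.
Windows ≥ 30 min: (none).

none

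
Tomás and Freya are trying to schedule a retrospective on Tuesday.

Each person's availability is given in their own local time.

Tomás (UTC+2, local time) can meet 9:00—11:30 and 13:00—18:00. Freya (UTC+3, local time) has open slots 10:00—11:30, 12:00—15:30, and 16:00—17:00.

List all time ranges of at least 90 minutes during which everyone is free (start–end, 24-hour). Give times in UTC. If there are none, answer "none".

07:00–08:30, 11:00–12:30

Tomás → UTC: 07:00–09:30, 11:00–16:00.
Freya → UTC: 07:00–08:30, 09:00–12:30, 13:00–14:00.
Tomás ∩ Freya: 07:00–08:30, 09:00–09:30, 11:00–12:30, 13:00–14:00.
Windows ≥ 90 min: 07:00–08:30, 11:00–12:30.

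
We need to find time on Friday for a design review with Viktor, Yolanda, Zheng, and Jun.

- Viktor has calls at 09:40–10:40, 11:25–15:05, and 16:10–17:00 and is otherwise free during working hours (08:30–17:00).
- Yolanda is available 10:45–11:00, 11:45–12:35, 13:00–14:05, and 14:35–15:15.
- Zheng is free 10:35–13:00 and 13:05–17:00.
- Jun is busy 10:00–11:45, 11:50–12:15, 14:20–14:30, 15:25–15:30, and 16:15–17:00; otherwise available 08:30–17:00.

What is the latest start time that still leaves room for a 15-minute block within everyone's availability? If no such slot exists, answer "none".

Viktor free within 08:30–17:00: 08:30–09:40, 10:40–11:25, 15:05–16:10.
Jun free within 08:30–17:00: 08:30–10:00, 11:45–11:50, 12:15–14:20, 14:30–15:25, 15:30–16:15.
Viktor ∩ Yolanda: 10:45–11:00, 15:05–15:15.
Viktor ∩ Yolanda ∩ Zheng: 10:45–11:00, 15:05–15:15.
Viktor ∩ Yolanda ∩ Zheng ∩ Jun: 15:05–15:15.
Windows ≥ 15 min: (none).

none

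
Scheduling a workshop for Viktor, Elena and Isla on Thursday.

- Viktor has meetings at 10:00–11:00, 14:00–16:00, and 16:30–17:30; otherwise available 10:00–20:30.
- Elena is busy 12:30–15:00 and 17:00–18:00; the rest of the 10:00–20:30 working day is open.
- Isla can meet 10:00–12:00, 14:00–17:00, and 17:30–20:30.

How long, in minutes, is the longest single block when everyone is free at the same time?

150 minutes

Viktor free within 10:00–20:30: 11:00–14:00, 16:00–16:30, 17:30–20:30.
Elena free within 10:00–20:30: 10:00–12:30, 15:00–17:00, 18:00–20:30.
Viktor ∩ Elena: 11:00–12:30, 16:00–16:30, 18:00–20:30.
Viktor ∩ Elena ∩ Isla: 11:00–12:00, 16:00–16:30, 18:00–20:30.
Common window lengths: 60, 30, 150 min; longest is 150.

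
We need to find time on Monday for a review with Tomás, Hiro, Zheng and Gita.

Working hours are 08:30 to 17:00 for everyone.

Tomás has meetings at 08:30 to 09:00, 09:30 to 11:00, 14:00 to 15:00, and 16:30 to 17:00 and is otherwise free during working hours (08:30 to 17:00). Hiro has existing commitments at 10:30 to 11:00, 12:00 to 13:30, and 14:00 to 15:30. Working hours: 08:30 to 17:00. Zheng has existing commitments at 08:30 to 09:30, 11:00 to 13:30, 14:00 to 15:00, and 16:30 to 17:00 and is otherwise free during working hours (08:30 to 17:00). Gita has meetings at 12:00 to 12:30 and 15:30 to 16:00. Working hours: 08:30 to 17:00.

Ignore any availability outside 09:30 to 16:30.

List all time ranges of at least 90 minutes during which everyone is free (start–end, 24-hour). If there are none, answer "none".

Tomás free within 08:30–17:00: 09:00–09:30, 11:00–14:00, 15:00–16:30.
Hiro free within 08:30–17:00: 08:30–10:30, 11:00–12:00, 13:30–14:00, 15:30–17:00.
Zheng free within 08:30–17:00: 09:30–11:00, 13:30–14:00, 15:00–16:30.
Gita free within 08:30–17:00: 08:30–12:00, 12:30–15:30, 16:00–17:00.
Tomás ∩ Hiro: 09:00–09:30, 11:00–12:00, 13:30–14:00, 15:30–16:30.
Tomás ∩ Hiro ∩ Zheng: 13:30–14:00, 15:30–16:30.
Tomás ∩ Hiro ∩ Zheng ∩ Gita: 13:30–14:00, 16:00–16:30.
Restricted to 09:30–16:30: 13:30–14:00, 16:00–16:30.
Windows ≥ 90 min: (none).

none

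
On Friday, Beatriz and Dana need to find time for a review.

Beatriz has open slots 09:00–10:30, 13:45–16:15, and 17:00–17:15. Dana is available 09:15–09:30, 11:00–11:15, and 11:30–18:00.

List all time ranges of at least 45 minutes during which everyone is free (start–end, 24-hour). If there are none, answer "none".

Beatriz ∩ Dana: 09:15–09:30, 13:45–16:15, 17:00–17:15.
Windows ≥ 45 min: 13:45–16:15.

13:45–16:15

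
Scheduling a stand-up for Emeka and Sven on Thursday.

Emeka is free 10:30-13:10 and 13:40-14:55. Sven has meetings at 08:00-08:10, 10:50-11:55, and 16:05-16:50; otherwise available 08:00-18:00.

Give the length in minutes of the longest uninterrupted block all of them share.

75 minutes

Sven free within 08:00–18:00: 08:10–10:50, 11:55–16:05, 16:50–18:00.
Emeka ∩ Sven: 10:30–10:50, 11:55–13:10, 13:40–14:55.
Common window lengths: 20, 75, 75 min; longest is 75.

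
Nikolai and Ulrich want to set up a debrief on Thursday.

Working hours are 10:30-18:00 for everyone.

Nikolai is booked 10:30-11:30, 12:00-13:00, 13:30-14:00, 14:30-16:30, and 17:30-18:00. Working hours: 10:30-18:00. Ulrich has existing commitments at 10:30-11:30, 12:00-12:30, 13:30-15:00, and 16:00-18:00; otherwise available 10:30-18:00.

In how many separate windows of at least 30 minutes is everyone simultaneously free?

Nikolai free within 10:30–18:00: 11:30–12:00, 13:00–13:30, 14:00–14:30, 16:30–17:30.
Ulrich free within 10:30–18:00: 11:30–12:00, 12:30–13:30, 15:00–16:00.
Nikolai ∩ Ulrich: 11:30–12:00, 13:00–13:30.
Windows ≥ 30 min: 11:30–12:00, 13:00–13:30.
That's 2 windows.

2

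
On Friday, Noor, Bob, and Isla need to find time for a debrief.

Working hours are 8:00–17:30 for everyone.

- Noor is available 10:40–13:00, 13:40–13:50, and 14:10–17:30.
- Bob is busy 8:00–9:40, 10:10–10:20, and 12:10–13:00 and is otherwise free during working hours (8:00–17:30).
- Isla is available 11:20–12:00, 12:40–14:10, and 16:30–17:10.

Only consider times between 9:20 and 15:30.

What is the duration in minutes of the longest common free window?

40 minutes

Bob free within 08:00–17:30: 09:40–10:10, 10:20–12:10, 13:00–17:30.
Noor ∩ Bob: 10:40–12:10, 13:40–13:50, 14:10–17:30.
Noor ∩ Bob ∩ Isla: 11:20–12:00, 13:40–13:50, 16:30–17:10.
Restricted to 09:20–15:30: 11:20–12:00, 13:40–13:50.
Common window lengths: 40, 10 min; longest is 40.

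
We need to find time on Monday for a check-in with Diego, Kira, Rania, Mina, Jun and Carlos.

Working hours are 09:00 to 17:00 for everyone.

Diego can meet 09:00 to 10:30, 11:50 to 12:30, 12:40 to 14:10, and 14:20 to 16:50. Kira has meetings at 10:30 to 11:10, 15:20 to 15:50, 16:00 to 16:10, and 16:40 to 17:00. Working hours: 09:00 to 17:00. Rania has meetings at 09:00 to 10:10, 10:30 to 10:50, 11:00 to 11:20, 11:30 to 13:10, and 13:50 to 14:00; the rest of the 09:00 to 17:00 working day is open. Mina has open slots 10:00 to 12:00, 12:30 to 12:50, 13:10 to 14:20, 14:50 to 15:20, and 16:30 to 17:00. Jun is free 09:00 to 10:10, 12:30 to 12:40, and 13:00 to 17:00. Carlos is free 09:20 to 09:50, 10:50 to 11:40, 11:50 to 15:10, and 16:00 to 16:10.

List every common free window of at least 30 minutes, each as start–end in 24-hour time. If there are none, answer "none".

Kira free within 09:00–17:00: 09:00–10:30, 11:10–15:20, 15:50–16:00, 16:10–16:40.
Rania free within 09:00–17:00: 10:10–10:30, 10:50–11:00, 11:20–11:30, 13:10–13:50, 14:00–17:00.
Diego ∩ Kira: 09:00–10:30, 11:50–12:30, 12:40–14:10, 14:20–15:20, 15:50–16:00, 16:10–16:40.
Diego ∩ Kira ∩ Rania: 10:10–10:30, 13:10–13:50, 14:00–14:10, 14:20–15:20, 15:50–16:00, 16:10–16:40.
Diego ∩ Kira ∩ Rania ∩ Mina: 10:10–10:30, 13:10–13:50, 14:00–14:10, 14:50–15:20, 16:30–16:40.
Diego ∩ Kira ∩ Rania ∩ Mina ∩ Jun: 13:10–13:50, 14:00–14:10, 14:50–15:20, 16:30–16:40.
Diego ∩ Kira ∩ Rania ∩ Mina ∩ Jun ∩ Carlos: 13:10–13:50, 14:00–14:10, 14:50–15:10.
Windows ≥ 30 min: 13:10–13:50.

13:10–13:50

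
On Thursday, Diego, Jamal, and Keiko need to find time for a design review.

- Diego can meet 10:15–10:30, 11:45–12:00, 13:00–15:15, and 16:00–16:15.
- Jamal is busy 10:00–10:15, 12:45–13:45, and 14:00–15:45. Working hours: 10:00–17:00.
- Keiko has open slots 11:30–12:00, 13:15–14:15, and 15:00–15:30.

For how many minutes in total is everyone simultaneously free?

Jamal free within 10:00–17:00: 10:15–12:45, 13:45–14:00, 15:45–17:00.
Diego ∩ Jamal: 10:15–10:30, 11:45–12:00, 13:45–14:00, 16:00–16:15.
Diego ∩ Jamal ∩ Keiko: 11:45–12:00, 13:45–14:00.
Total common minutes: 15 + 15 = 30.

30 minutes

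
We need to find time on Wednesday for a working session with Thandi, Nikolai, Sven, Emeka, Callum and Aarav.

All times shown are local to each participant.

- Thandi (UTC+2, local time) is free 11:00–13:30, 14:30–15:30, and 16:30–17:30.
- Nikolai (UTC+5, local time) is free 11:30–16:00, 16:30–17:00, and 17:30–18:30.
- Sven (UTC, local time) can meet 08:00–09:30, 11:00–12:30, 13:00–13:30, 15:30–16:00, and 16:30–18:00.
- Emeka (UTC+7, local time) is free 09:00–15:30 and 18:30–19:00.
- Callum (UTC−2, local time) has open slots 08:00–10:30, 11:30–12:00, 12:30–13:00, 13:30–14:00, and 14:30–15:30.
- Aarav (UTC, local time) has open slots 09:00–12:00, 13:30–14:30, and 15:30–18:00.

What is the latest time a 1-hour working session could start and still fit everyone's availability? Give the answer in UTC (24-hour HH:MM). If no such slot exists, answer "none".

none

Thandi → UTC: 09:00–11:30, 12:30–13:30, 14:30–15:30.
Nikolai → UTC: 06:30–11:00, 11:30–12:00, 12:30–13:30.
Sven → UTC: 08:00–09:30, 11:00–12:30, 13:00–13:30, 15:30–16:00, 16:30–18:00.
Emeka → UTC: 02:00–08:30, 11:30–12:00.
Callum → UTC: 10:00–12:30, 13:30–14:00, 14:30–15:00, 15:30–16:00, 16:30–17:30.
Aarav → UTC: 09:00–12:00, 13:30–14:30, 15:30–18:00.
Thandi ∩ Nikolai: 09:00–11:00, 12:30–13:30.
Thandi ∩ Nikolai ∩ Sven: 09:00–09:30, 13:00–13:30.
Thandi ∩ Nikolai ∩ Sven ∩ Emeka: (none).
Thandi ∩ Nikolai ∩ Sven ∩ Emeka ∩ Callum: (none).
Thandi ∩ Nikolai ∩ Sven ∩ Emeka ∩ Callum ∩ Aarav: (none).
Windows ≥ 60 min: (none).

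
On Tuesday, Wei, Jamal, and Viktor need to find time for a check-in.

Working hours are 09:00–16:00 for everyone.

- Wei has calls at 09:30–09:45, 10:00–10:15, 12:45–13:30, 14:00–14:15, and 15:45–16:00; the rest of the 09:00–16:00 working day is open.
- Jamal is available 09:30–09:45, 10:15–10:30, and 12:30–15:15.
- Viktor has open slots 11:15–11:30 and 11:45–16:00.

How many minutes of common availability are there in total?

Wei free within 09:00–16:00: 09:00–09:30, 09:45–10:00, 10:15–12:45, 13:30–14:00, 14:15–15:45.
Wei ∩ Jamal: 10:15–10:30, 12:30–12:45, 13:30–14:00, 14:15–15:15.
Wei ∩ Jamal ∩ Viktor: 12:30–12:45, 13:30–14:00, 14:15–15:15.
Total common minutes: 15 + 30 + 60 = 105.

105 minutes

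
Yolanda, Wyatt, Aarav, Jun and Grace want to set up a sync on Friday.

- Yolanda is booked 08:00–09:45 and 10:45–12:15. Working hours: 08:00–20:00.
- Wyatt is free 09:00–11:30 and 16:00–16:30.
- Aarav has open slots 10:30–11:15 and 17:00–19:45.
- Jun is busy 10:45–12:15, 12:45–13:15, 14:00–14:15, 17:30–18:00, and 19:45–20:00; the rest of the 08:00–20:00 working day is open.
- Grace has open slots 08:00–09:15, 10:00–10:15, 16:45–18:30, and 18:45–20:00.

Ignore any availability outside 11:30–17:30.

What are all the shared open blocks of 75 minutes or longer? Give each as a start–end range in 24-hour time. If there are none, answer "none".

Yolanda free within 08:00–20:00: 09:45–10:45, 12:15–20:00.
Jun free within 08:00–20:00: 08:00–10:45, 12:15–12:45, 13:15–14:00, 14:15–17:30, 18:00–19:45.
Yolanda ∩ Wyatt: 09:45–10:45, 16:00–16:30.
Yolanda ∩ Wyatt ∩ Aarav: 10:30–10:45.
Yolanda ∩ Wyatt ∩ Aarav ∩ Jun: 10:30–10:45.
Yolanda ∩ Wyatt ∩ Aarav ∩ Jun ∩ Grace: (none).
Restricted to 11:30–17:30: (none).
Windows ≥ 75 min: (none).

none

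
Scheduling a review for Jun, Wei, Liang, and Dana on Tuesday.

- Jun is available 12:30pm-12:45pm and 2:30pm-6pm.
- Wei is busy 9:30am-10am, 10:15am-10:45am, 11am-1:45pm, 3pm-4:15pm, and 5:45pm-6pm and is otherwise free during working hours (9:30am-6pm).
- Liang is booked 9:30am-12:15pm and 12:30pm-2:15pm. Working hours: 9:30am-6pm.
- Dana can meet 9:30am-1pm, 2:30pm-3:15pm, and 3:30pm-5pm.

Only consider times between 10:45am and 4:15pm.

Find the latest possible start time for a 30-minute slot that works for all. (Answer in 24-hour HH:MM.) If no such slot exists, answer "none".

14:30

Wei free within 09:30–18:00: 10:00–10:15, 10:45–11:00, 13:45–15:00, 16:15–17:45.
Liang free within 09:30–18:00: 12:15–12:30, 14:15–18:00.
Jun ∩ Wei: 14:30–15:00, 16:15–17:45.
Jun ∩ Wei ∩ Liang: 14:30–15:00, 16:15–17:45.
Jun ∩ Wei ∩ Liang ∩ Dana: 14:30–15:00, 16:15–17:00.
Restricted to 10:45–16:15: 14:30–15:00.
Windows ≥ 30 min: 14:30–15:00.
Latest start in the last window 14:30–15:00 is 15:00 − 30 min = 14:30.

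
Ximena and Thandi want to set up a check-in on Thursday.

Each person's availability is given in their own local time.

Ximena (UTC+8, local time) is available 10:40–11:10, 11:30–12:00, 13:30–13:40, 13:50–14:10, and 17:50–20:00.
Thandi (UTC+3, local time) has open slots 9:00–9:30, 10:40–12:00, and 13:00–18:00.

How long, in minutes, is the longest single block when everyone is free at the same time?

120 minutes

Ximena → UTC: 02:40–03:10, 03:30–04:00, 05:30–05:40, 05:50–06:10, 09:50–12:00.
Thandi → UTC: 06:00–06:30, 07:40–09:00, 10:00–15:00.
Ximena ∩ Thandi: 06:00–06:10, 10:00–12:00.
Common window lengths: 10, 120 min; longest is 120.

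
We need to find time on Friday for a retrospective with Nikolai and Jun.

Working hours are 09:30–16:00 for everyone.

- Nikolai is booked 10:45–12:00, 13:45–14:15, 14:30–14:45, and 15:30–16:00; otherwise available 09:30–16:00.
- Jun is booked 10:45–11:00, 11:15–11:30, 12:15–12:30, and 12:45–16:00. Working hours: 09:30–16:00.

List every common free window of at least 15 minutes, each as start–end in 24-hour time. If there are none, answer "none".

Nikolai free within 09:30–16:00: 09:30–10:45, 12:00–13:45, 14:15–14:30, 14:45–15:30.
Jun free within 09:30–16:00: 09:30–10:45, 11:00–11:15, 11:30–12:15, 12:30–12:45.
Nikolai ∩ Jun: 09:30–10:45, 12:00–12:15, 12:30–12:45.
Windows ≥ 15 min: 09:30–10:45, 12:00–12:15, 12:30–12:45.

09:30–10:45, 12:00–12:15, 12:30–12:45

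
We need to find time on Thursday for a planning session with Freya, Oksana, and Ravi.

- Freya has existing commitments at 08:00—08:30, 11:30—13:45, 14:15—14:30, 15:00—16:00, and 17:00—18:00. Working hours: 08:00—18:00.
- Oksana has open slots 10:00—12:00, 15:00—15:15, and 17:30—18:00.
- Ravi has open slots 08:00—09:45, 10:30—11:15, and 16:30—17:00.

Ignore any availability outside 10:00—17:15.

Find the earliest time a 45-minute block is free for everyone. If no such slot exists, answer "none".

Freya free within 08:00–18:00: 08:30–11:30, 13:45–14:15, 14:30–15:00, 16:00–17:00.
Freya ∩ Oksana: 10:00–11:30.
Freya ∩ Oksana ∩ Ravi: 10:30–11:15.
Restricted to 10:00–17:15: 10:30–11:15.
Windows ≥ 45 min: 10:30–11:15.
Earliest such window starts at 10:30.

10:30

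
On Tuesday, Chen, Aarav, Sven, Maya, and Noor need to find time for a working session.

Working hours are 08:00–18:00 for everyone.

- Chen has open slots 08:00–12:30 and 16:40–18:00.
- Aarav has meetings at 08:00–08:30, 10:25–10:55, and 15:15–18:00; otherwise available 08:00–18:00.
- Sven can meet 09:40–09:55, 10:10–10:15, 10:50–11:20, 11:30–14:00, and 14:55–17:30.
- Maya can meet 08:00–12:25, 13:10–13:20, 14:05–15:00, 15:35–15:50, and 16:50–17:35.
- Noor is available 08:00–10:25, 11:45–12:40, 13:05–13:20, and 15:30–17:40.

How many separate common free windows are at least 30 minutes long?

1

Aarav free within 08:00–18:00: 08:30–10:25, 10:55–15:15.
Chen ∩ Aarav: 08:30–10:25, 10:55–12:30.
Chen ∩ Aarav ∩ Sven: 09:40–09:55, 10:10–10:15, 10:55–11:20, 11:30–12:30.
Chen ∩ Aarav ∩ Sven ∩ Maya: 09:40–09:55, 10:10–10:15, 10:55–11:20, 11:30–12:25.
Chen ∩ Aarav ∩ Sven ∩ Maya ∩ Noor: 09:40–09:55, 10:10–10:15, 11:45–12:25.
Windows ≥ 30 min: 11:45–12:25.
That's 1 window.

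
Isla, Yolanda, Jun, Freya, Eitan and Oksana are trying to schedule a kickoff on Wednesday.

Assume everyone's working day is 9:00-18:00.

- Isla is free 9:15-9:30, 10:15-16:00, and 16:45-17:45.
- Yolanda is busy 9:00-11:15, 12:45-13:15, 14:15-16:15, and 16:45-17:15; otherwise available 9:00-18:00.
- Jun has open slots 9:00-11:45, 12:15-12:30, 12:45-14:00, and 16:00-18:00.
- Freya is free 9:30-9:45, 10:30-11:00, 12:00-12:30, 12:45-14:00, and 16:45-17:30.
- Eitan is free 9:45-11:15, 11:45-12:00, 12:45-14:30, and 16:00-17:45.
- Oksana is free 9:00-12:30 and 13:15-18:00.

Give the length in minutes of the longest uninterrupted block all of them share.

Yolanda free within 09:00–18:00: 11:15–12:45, 13:15–14:15, 16:15–16:45, 17:15–18:00.
Isla ∩ Yolanda: 11:15–12:45, 13:15–14:15, 17:15–17:45.
Isla ∩ Yolanda ∩ Jun: 11:15–11:45, 12:15–12:30, 13:15–14:00, 17:15–17:45.
Isla ∩ Yolanda ∩ Jun ∩ Freya: 12:15–12:30, 13:15–14:00, 17:15–17:30.
Isla ∩ Yolanda ∩ Jun ∩ Freya ∩ Eitan: 13:15–14:00, 17:15–17:30.
Isla ∩ Yolanda ∩ Jun ∩ Freya ∩ Eitan ∩ Oksana: 13:15–14:00, 17:15–17:30.
Common window lengths: 45, 15 min; longest is 45.

45 minutes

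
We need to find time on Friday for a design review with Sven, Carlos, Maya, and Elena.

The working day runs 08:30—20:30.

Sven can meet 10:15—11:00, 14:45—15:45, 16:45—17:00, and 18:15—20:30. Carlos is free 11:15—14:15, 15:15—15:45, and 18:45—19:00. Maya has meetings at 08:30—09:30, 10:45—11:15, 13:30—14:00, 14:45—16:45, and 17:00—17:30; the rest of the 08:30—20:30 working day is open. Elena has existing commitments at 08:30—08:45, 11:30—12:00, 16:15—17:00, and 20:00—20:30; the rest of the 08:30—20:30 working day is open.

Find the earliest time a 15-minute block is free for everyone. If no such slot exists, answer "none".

18:45

Maya free within 08:30–20:30: 09:30–10:45, 11:15–13:30, 14:00–14:45, 16:45–17:00, 17:30–20:30.
Elena free within 08:30–20:30: 08:45–11:30, 12:00–16:15, 17:00–20:00.
Sven ∩ Carlos: 15:15–15:45, 18:45–19:00.
Sven ∩ Carlos ∩ Maya: 18:45–19:00.
Sven ∩ Carlos ∩ Maya ∩ Elena: 18:45–19:00.
Windows ≥ 15 min: 18:45–19:00.
Earliest such window starts at 18:45.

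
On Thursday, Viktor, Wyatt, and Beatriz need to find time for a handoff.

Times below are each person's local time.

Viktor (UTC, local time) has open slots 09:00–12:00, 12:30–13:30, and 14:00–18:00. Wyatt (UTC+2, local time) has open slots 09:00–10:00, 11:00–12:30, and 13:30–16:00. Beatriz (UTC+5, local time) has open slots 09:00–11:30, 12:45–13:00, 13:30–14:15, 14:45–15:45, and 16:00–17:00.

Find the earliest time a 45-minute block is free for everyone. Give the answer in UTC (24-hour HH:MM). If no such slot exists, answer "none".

09:45

Viktor → UTC: 09:00–12:00, 12:30–13:30, 14:00–18:00.
Wyatt → UTC: 07:00–08:00, 09:00–10:30, 11:30–14:00.
Beatriz → UTC: 04:00–06:30, 07:45–08:00, 08:30–09:15, 09:45–10:45, 11:00–12:00.
Viktor ∩ Wyatt: 09:00–10:30, 11:30–12:00, 12:30–13:30.
Viktor ∩ Wyatt ∩ Beatriz: 09:00–09:15, 09:45–10:30, 11:30–12:00.
Windows ≥ 45 min: 09:45–10:30.
Earliest such window starts at 09:45.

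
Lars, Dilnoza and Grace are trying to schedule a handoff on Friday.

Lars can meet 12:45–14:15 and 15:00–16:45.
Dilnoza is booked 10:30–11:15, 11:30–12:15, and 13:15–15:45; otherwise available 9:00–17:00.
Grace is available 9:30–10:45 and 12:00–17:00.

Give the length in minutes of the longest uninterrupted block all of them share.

60 minutes

Dilnoza free within 09:00–17:00: 09:00–10:30, 11:15–11:30, 12:15–13:15, 15:45–17:00.
Lars ∩ Dilnoza: 12:45–13:15, 15:45–16:45.
Lars ∩ Dilnoza ∩ Grace: 12:45–13:15, 15:45–16:45.
Common window lengths: 30, 60 min; longest is 60.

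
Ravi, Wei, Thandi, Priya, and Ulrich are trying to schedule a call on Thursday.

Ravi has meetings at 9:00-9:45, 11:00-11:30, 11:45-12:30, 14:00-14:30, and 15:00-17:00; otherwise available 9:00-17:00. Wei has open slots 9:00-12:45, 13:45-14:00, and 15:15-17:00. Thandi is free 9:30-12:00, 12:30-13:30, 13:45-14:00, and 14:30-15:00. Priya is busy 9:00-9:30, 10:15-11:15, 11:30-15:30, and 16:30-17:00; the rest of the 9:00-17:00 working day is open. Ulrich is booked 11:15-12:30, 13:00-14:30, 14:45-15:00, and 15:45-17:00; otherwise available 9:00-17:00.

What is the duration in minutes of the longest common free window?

30 minutes

Ravi free within 09:00–17:00: 09:45–11:00, 11:30–11:45, 12:30–14:00, 14:30–15:00.
Priya free within 09:00–17:00: 09:30–10:15, 11:15–11:30, 15:30–16:30.
Ulrich free within 09:00–17:00: 09:00–11:15, 12:30–13:00, 14:30–14:45, 15:00–15:45.
Ravi ∩ Wei: 09:45–11:00, 11:30–11:45, 12:30–12:45, 13:45–14:00.
Ravi ∩ Wei ∩ Thandi: 09:45–11:00, 11:30–11:45, 12:30–12:45, 13:45–14:00.
Ravi ∩ Wei ∩ Thandi ∩ Priya: 09:45–10:15.
Ravi ∩ Wei ∩ Thandi ∩ Priya ∩ Ulrich: 09:45–10:15.
Single common window of 30 minutes.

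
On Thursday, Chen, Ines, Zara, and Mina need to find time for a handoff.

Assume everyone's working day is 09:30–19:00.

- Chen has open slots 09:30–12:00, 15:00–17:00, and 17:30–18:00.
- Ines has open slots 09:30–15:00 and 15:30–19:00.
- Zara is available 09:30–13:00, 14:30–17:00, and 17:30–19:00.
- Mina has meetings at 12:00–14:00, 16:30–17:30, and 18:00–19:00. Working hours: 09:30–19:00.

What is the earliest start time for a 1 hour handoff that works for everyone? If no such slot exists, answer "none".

09:30

Mina free within 09:30–19:00: 09:30–12:00, 14:00–16:30, 17:30–18:00.
Chen ∩ Ines: 09:30–12:00, 15:30–17:00, 17:30–18:00.
Chen ∩ Ines ∩ Zara: 09:30–12:00, 15:30–17:00, 17:30–18:00.
Chen ∩ Ines ∩ Zara ∩ Mina: 09:30–12:00, 15:30–16:30, 17:30–18:00.
Windows ≥ 60 min: 09:30–12:00, 15:30–16:30.
Earliest such window starts at 09:30.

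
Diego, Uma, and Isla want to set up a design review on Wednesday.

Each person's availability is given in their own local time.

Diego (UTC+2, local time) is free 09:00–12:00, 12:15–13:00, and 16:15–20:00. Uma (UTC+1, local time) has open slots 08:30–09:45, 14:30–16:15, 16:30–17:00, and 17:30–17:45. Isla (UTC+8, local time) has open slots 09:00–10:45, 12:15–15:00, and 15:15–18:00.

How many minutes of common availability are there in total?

Diego → UTC: 07:00–10:00, 10:15–11:00, 14:15–18:00.
Uma → UTC: 07:30–08:45, 13:30–15:15, 15:30–16:00, 16:30–16:45.
Isla → UTC: 01:00–02:45, 04:15–07:00, 07:15–10:00.
Diego ∩ Uma: 07:30–08:45, 14:15–15:15, 15:30–16:00, 16:30–16:45.
Diego ∩ Uma ∩ Isla: 07:30–08:45.
Total common minutes: 75.

75 minutes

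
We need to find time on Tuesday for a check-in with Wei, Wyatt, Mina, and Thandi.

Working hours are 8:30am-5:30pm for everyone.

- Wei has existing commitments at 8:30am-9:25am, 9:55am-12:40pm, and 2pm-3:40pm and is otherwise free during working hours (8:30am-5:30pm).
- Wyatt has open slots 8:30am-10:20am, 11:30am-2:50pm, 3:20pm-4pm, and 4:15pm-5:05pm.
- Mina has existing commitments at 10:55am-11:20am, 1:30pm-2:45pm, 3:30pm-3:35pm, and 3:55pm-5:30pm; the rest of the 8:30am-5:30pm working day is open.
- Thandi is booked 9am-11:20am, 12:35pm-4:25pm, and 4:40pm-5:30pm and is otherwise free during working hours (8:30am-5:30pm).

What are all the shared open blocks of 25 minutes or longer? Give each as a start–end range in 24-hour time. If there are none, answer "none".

none

Wei free within 08:30–17:30: 09:25–09:55, 12:40–14:00, 15:40–17:30.
Mina free within 08:30–17:30: 08:30–10:55, 11:20–13:30, 14:45–15:30, 15:35–15:55.
Thandi free within 08:30–17:30: 08:30–09:00, 11:20–12:35, 16:25–16:40.
Wei ∩ Wyatt: 09:25–09:55, 12:40–14:00, 15:40–16:00, 16:15–17:05.
Wei ∩ Wyatt ∩ Mina: 09:25–09:55, 12:40–13:30, 15:40–15:55.
Wei ∩ Wyatt ∩ Mina ∩ Thandi: (none).
Windows ≥ 25 min: (none).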